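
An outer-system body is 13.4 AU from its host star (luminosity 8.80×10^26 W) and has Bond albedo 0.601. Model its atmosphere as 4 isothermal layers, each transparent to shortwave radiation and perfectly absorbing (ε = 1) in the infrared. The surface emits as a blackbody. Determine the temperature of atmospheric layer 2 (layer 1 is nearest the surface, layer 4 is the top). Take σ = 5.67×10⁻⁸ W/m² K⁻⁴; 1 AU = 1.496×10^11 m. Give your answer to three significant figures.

97.9 K

Orbital distance: d = 13.4 AU = 2.005×10^12 m.
S = L/(4πd²) = 17.43 W/m².
The effective emission temperature is T_e = [S(1−α)/(4σ)]^¼ = 74.41 K.
In the N-layer model, layer k (counted from the surface) has T_k = (N+1−k)^(1/4)·T_e.
T_2 = (3)^(1/4)·74.41 = 97.93 K.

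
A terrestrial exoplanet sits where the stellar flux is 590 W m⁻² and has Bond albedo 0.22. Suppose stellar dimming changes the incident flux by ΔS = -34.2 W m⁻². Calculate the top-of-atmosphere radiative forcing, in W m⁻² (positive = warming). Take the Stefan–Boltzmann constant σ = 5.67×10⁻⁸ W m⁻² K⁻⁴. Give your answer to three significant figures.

TOA radiative forcing: ΔF = (1−α)ΔS/4 = 0.78·(-34.2)/4 = -6.669 W m⁻².

-6.67 W m⁻²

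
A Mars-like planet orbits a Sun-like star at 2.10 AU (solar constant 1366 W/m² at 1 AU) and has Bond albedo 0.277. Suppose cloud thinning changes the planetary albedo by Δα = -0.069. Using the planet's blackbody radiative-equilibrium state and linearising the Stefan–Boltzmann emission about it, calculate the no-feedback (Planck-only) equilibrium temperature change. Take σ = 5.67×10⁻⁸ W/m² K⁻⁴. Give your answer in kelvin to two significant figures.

4.2 kelvin

Irradiance scales as 1/d², so S = 1366 W/m² × (1/2.10)² = 309.8 W/m².
The baseline emission temperature is T_e = 177.3 K.
TOA radiative forcing: ΔF = −S·Δα/4 = −309.8·(-0.069)/4 = 5.343 W/m².
The Planck feedback parameter is 4σT_e³ = 1.263 W/m²/K.
So ΔT₀ = 5.343/1.263 = 4.23 K.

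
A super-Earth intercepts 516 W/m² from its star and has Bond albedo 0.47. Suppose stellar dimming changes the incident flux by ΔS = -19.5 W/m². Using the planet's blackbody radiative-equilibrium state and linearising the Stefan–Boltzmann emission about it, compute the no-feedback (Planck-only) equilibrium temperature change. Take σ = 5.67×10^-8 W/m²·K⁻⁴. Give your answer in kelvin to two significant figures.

-1.8 kelvin

Reference equilibrium: T_e = [S(1−α)/(4σ)]^(1/4) = 186.3 K.
TOA radiative forcing: ΔF = (1−α)ΔS/4 = 0.53·(-19.5)/4 = -2.584 W/m².
Linearising σT⁴ gives d(σT⁴)/dT = 4σT_e³ = 1.468 W/m² per K.
ΔT₀ = ΔF/λ_P = -2.584/1.468 = -1.76 K.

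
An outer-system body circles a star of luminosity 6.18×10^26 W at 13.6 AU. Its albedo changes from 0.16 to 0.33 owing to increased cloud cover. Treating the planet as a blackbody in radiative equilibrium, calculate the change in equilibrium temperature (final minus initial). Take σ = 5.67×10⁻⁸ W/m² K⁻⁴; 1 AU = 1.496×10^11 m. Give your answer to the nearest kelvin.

Orbital distance: d = 13.6 AU = 2.035×10^12 m.
Flux at the orbit: S = L/(4πd²) = 6.18×10^26/(4π·(2.03×10^12)²) = 11.88 W/m².
Initial: T₁ = [S(1−0.16)/(4σ)]^(1/4) = 81.45 K.
Final:   T₂ = [S(1−0.33)/(4σ)]^(1/4) = 76.97 K.
ΔT = T₂ − T₁ = -4.476 K.

-4 K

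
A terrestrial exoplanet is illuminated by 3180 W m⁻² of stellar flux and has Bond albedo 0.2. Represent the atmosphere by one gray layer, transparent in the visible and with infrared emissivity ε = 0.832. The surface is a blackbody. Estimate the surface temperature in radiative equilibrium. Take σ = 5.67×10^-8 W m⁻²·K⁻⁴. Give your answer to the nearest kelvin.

Effective emission temperature (TOA balance): σT_e⁴ = S(1−α)/4 = 636.0 W m⁻² → T_e = 325.4 K.
The surface balance (absorbed SW + ε·downward IR = σT_s⁴) with T_a⁴ = T_s⁴/2 reduces to T_s = T_e·[2/(2−ε)]^¼ = 372.3 K.

372 kelvin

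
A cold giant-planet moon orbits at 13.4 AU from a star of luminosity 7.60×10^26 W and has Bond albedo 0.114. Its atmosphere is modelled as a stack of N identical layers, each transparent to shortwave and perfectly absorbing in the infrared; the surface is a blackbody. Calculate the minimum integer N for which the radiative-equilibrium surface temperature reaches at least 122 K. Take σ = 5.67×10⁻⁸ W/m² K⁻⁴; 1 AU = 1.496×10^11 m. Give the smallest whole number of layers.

3

Orbital distance: d = 13.4 AU = 2.005×10^12 m.
S = L/(4πd²) = 15.05 W/m².
The effective emission temperature is T_e = [S(1−α)/(4σ)]^¼ = 87.56 K.
Need (N+1)T_e⁴ ≥ T_s⁴, i.e. N+1 ≥ (122/87.56)⁴ = 3.768.
So N ≥ 2.768; the smallest integer is N = 3.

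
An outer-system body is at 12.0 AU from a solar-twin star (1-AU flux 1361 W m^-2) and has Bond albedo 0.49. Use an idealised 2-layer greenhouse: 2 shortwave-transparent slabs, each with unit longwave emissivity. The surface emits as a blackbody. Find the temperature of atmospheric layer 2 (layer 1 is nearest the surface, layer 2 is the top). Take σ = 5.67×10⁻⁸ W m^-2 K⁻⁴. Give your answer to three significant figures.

Flux at the orbit: S = 1361/(12.0)² = 9.451 W m^-2.
OLR = S(1−α)/4 = 1.205 W m^-2; the top layer radiates at T_e = 67.90 K.
The net upward flux σT_e⁴ is constant between every pair of levels, so T_k⁴ = (N+1−k)T_e⁴.
With k = 2: T_2 = (2+1−2)^¼·67.90 K = 67.90 K.

67.9 K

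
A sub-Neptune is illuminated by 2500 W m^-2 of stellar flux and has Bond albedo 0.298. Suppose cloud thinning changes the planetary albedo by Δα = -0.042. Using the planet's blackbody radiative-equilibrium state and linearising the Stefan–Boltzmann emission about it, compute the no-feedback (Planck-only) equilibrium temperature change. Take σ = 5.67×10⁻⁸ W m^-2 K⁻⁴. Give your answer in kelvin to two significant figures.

4.4 kelvin

Reference equilibrium: T_e = [S(1−α)/(4σ)]^(1/4) = 296.6 K.
ΔF = −(S/4)Δα = −(2500/4)×(-0.042) = 26.25 W m^-2.
Linearising σT⁴ gives d(σT⁴)/dT = 4σT_e³ = 5.917 W m^-2 per K.
So ΔT₀ = 26.25/5.917 = 4.44 K.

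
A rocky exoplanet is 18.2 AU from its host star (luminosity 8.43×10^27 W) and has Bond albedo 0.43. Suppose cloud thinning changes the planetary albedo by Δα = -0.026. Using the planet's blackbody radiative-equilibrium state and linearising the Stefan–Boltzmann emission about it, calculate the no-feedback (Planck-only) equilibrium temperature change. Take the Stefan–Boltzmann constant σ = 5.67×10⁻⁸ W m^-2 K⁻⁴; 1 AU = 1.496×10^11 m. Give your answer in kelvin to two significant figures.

Orbital distance: d = 18.2 AU = 2.723×10^12 m.
Spreading L over a sphere of radius d: S = 8.43×10^27/(4π·2.72×10^12²) = 90.49 W m^-2.
Unperturbed T_e = [90.49·(1−0.43)/(4σ)]^¼ = 122.8 K.
The change in absorbed flux is Δ[S(1−α)/4] = −SΔα/4 = 0.5882 W m^-2.
The Planck feedback parameter is 4σT_e³ = 0.4200 W m^-2/K.
ΔT₀ = ΔF/λ_P = 0.5882/0.4200 = 1.40 K.

1.4 kelvin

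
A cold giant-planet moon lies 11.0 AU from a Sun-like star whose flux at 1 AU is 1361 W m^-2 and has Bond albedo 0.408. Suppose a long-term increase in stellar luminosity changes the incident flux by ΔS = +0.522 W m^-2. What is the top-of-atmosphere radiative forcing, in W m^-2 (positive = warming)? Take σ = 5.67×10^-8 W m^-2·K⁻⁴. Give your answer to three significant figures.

Flux at the orbit: S = 1361/(11.0)² = 11.25 W m^-2.
Only a fraction (1−α) is absorbed and it's spread over 4πR², so ΔF = (1−α)ΔS/4 = 0.07726 W m^-2.

0.0773 W m^-2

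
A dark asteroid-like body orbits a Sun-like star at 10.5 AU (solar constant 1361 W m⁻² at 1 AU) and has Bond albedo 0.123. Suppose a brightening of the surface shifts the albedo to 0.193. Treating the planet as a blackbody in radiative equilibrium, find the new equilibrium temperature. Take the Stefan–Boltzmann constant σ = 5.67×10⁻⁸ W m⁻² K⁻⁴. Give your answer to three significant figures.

81.4 K

By the inverse-square law, S = 1361/10.5² = 12.34 W m⁻².
New equilibrium: T₂ = [(1−0.193)·12.34/(4σ)]^(1/4) = 81.41 K.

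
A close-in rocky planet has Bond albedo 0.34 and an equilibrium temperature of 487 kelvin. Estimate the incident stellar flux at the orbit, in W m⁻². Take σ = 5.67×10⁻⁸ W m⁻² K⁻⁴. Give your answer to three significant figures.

19300 W m⁻²

Invert the energy balance for S: S = 4σT⁴/(1−α).
σT⁴ = 5.67×10⁻⁸·(487)⁴ = 3189 W m⁻².
S = 4·3189/0.66 = 19330 W m⁻².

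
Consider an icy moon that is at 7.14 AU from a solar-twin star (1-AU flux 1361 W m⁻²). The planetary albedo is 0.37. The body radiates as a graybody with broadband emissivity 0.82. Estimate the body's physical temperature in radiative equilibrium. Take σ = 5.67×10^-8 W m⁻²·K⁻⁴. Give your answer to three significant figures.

97.5 kelvin

Flux at the orbit: S = 1361/(7.14)² = 26.70 W m⁻².
Averaging over the sphere, the absorbed flux is S(1−α)/4 = 4.205 W m⁻².
Equating to εσT⁴ with ε = 0.82: T = (4.205/0.82σ)^(1/4) = 97.52 K.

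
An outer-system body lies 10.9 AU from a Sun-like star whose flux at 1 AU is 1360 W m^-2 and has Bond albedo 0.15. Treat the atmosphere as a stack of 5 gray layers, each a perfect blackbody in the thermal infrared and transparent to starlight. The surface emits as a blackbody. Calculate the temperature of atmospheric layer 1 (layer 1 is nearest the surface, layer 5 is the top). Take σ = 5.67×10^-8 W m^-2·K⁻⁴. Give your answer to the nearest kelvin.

121 K

Flux at the orbit: S = 1360/(10.9)² = 11.45 W m^-2.
OLR = S(1−α)/4 = 2.432 W m^-2; the top layer radiates at T_e = 80.93 K.
The net upward flux σT_e⁴ is constant between every pair of levels, so T_k⁴ = (N+1−k)T_e⁴.
With k = 1: T_1 = (5+1−1)^¼·80.93 K = 121.0 K.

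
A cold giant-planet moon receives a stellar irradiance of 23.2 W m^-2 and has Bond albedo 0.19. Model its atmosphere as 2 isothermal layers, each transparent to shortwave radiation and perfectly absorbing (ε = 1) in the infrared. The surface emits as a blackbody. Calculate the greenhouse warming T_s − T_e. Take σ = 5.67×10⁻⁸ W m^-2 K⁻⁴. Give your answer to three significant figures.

30.2 K

Top-of-atmosphere balance: σT_e⁴ = S(1−α)/4 = 4.698 W m^-2 → T_e = 95.41 K.
Surface: T_s = (3)^¼·T_e = 125.6 K.
Warming: T_s − T_e = 30.16 K.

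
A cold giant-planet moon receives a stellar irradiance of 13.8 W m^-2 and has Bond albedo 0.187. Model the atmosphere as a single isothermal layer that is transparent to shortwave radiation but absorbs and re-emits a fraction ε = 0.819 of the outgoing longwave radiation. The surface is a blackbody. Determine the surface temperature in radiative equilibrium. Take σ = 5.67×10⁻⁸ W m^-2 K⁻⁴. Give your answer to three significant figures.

The planet radiates to space at T_e = [S(1−α)/(4σ)]^(1/4) = 83.87 K.
For a single slab of emissivity ε, T_s⁴ = 2T_e⁴/(2−ε); thus T_s = 83.87·(1.693)^(1/4) = 95.67 K.

95.7 K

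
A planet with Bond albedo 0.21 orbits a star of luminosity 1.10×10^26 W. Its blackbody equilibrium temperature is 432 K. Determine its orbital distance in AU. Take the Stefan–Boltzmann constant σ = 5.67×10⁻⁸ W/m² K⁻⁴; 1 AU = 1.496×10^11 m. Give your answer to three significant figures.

0.198 AU

Required flux: S = 4σT⁴/(1−α) = 9999 W/m².
From L = 4πd²S, d = √(1.10×10^26/(4π·9999)) = 2.959×10^10 m = 0.1978 AU.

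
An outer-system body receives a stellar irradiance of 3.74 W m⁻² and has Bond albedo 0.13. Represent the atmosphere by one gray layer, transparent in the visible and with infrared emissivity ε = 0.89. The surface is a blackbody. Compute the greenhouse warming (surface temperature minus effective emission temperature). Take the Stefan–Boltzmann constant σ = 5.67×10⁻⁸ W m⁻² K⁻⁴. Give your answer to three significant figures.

9.76 K

The planet radiates to space at T_e = [S(1−α)/(4σ)]^(1/4) = 61.54 K.
The surface balance (absorbed SW + ε·downward IR = σT_s⁴) with T_a⁴ = T_s⁴/2 reduces to T_s = T_e·[2/(2−ε)]^¼ = 71.30 K.
The atmosphere warms the surface by 9.760 K.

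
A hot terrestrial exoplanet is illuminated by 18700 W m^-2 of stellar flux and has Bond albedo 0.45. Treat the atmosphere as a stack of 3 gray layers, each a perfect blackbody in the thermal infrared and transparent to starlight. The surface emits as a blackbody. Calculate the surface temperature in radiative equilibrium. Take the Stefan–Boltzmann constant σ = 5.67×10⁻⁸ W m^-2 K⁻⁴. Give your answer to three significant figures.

653 K

The effective emission temperature is T_e = [S(1−α)/(4σ)]^¼ = 461.5 K.
With N = 3 opaque layers, T_s = (N+1)^(1/4)·T_e = 4^(1/4)·461.5 = 652.6 K.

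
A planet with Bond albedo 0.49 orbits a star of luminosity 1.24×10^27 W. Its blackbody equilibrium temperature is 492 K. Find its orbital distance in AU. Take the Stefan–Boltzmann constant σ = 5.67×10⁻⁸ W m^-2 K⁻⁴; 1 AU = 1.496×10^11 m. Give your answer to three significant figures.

The flux needed for this T is 4σT⁴/(1−0.49) = 26060 W m^-2.
Then d = [L/(4πS)]^(1/2) = 6.154×10^10 m, i.e. 0.4113 AU.

0.411 AU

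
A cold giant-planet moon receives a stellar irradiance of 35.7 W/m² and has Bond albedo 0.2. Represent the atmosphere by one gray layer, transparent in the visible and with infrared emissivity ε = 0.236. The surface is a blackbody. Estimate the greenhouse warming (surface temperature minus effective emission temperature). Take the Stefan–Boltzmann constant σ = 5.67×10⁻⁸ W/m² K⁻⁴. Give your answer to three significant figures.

At the top of the atmosphere, σT_e⁴ = S(1−α)/4 = 7.140 W/m², giving T_e = 105.9 K.
For a single slab of emissivity ε, T_s⁴ = 2T_e⁴/(2−ε); thus T_s = 105.9·(1.134)^(1/4) = 109.3 K.
Greenhouse warming: T_s − T_e = 3.378 K.

3.38 kelvin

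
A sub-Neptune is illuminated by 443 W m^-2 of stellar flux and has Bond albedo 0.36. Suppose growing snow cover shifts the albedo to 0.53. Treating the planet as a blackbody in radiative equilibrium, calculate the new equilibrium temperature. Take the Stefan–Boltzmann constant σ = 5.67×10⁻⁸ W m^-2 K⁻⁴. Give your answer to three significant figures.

174 K

With the new albedo, S(1−α₂)/4 = 52.05 W m^-2, so T₂ = 174.1 K.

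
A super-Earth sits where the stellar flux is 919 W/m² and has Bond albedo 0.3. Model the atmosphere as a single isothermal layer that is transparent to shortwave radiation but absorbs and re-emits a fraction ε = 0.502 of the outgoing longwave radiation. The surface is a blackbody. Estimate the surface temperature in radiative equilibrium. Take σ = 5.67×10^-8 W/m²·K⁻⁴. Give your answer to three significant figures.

Effective emission temperature (TOA balance): σT_e⁴ = S(1−α)/4 = 160.8 W/m² → T_e = 230.8 K.
For a single slab of emissivity ε, T_s⁴ = 2T_e⁴/(2−ε); thus T_s = 230.8·(1.335)^(1/4) = 248.1 K.

248 kelvin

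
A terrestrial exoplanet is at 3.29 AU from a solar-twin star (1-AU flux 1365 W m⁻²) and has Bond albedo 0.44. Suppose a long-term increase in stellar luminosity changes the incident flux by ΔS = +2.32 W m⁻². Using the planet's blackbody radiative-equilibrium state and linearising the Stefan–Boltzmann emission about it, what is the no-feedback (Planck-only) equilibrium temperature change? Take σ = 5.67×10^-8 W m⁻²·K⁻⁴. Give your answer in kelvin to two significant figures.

By the inverse-square law, S = 1365/3.29² = 126.1 W m⁻².
Unperturbed T_e = [126.1·(1−0.44)/(4σ)]^¼ = 132.8 K.
TOA radiative forcing: ΔF = (1−α)ΔS/4 = 0.56·(+2.32)/4 = 0.3248 W m⁻².
Linearising σT⁴ gives d(σT⁴)/dT = 4σT_e³ = 0.5316 W m⁻² per K.
ΔT₀ = ΔF/λ_P = 0.3248/0.5316 = 0.611 K.

0.61 kelvin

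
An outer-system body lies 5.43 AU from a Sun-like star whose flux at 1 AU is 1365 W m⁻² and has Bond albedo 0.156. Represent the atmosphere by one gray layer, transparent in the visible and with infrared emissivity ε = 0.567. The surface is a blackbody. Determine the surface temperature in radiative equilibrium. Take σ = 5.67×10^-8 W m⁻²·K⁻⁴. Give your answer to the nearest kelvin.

By the inverse-square law, S = 1365/5.43² = 46.29 W m⁻².
At the top of the atmosphere, σT_e⁴ = S(1−α)/4 = 9.768 W m⁻², giving T_e = 114.6 K.
Surface balance with a leaky layer gives σT_s⁴ = σT_e⁴·2/(2−ε), so T_s = T_e·[2/(2−0.567)]^(1/4) = 124.5 K.

125 K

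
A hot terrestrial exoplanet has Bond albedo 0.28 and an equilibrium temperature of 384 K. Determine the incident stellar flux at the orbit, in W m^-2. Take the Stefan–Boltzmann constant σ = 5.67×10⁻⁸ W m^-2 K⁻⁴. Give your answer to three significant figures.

Invert the energy balance for S: S = 4σT⁴/(1−α).
σT⁴ = 5.67×10⁻⁸·(384)⁴ = 1233 W m^-2.
So S = 4×1233/(1−0.28) = 6849 W m^-2.

6850 W m^-2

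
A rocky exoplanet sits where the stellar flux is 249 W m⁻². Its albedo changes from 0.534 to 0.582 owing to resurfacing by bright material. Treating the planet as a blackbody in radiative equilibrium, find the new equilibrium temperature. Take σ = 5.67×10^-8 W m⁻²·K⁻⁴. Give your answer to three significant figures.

146 kelvin

New equilibrium: T₂ = [(1−0.582)·249.0/(4σ)]^(1/4) = 146.4 K.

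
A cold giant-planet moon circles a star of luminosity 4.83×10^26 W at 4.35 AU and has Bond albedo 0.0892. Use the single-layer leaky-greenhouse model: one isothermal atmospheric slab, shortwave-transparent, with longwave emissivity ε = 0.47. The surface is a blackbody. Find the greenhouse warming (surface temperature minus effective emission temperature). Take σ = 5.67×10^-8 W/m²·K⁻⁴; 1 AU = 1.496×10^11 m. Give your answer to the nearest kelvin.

d = 4.35 × 1.496×10^11 m = 6.508×10^11 m.
Spreading L over a sphere of radius d: S = 4.83×10^26/(4π·6.51×10^11²) = 90.76 W/m².
At the top of the atmosphere, σT_e⁴ = S(1−α)/4 = 20.67 W/m², giving T_e = 138.2 K.
Surface balance with a leaky layer gives σT_s⁴ = σT_e⁴·2/(2−ε), so T_s = T_e·[2/(2−0.47)]^(1/4) = 147.7 K.
T_s − T_e = 147.7 − 138.2 = 9.570 K.

10 K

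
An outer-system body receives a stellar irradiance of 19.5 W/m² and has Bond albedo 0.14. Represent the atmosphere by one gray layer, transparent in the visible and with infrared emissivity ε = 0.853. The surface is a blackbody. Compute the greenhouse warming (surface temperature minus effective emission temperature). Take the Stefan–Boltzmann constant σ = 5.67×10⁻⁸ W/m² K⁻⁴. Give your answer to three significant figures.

At the top of the atmosphere, σT_e⁴ = S(1−α)/4 = 4.192 W/m², giving T_e = 92.73 K.
Surface balance with a leaky layer gives σT_s⁴ = σT_e⁴·2/(2−ε), so T_s = T_e·[2/(2−0.853)]^(1/4) = 106.6 K.
T_s − T_e = 106.6 − 92.73 = 13.83 K.

13.8 K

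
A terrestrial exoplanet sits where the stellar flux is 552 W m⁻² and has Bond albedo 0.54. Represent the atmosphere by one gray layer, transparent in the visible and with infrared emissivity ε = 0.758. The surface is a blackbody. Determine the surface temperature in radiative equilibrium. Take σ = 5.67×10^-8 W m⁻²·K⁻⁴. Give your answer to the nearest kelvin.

206 K

Effective emission temperature (TOA balance): σT_e⁴ = S(1−α)/4 = 63.48 W m⁻² → T_e = 182.9 K.
Surface balance with a leaky layer gives σT_s⁴ = σT_e⁴·2/(2−ε), so T_s = T_e·[2/(2−0.758)]^(1/4) = 206.1 K.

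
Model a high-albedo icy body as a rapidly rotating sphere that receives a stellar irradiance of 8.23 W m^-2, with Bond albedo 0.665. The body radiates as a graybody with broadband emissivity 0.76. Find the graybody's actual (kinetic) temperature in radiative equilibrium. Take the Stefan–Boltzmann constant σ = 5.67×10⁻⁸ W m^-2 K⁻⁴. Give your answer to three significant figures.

63.2 K

The planet absorbs (1−α)S over its disc πR² and re-emits over 4πR², so the mean absorbed flux is (1−0.665)·8.230/4 = 0.6893 W m^-2.
Radiative balance εσT⁴ = 0.6893 gives T = [0.6893/(0.76·σ)]^(1/4) = 63.24 K.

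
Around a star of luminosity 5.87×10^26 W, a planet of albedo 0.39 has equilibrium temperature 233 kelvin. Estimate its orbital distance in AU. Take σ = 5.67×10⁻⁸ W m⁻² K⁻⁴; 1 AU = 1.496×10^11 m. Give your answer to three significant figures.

Energy balance gives S = 4σT⁴/(1−α) = 1096 W m⁻².
Then d = [L/(4πS)]^(1/2) = 2.065×10^11 m, i.e. 1.380 AU.

1.38 AU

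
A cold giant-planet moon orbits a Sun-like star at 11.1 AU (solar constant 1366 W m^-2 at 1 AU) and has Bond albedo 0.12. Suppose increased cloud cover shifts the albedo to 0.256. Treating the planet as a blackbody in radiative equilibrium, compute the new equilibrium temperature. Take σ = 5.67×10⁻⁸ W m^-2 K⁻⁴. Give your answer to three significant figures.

Flux at the orbit: S = 1366/(11.1)² = 11.09 W m^-2.
T₂ = [S(1−α₂)/(4σ)]^(1/4) = [11.09·0.744/(4σ)]^(1/4) = 77.66 K.

77.7 K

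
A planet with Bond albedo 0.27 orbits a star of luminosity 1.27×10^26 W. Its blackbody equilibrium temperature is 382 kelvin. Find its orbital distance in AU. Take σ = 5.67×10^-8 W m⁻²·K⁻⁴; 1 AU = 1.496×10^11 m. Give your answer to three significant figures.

Energy balance gives S = 4σT⁴/(1−α) = 6616 W m⁻².
Then d = [L/(4πS)]^(1/2) = 3.908×10^10 m, i.e. 0.2613 AU.

0.261 AU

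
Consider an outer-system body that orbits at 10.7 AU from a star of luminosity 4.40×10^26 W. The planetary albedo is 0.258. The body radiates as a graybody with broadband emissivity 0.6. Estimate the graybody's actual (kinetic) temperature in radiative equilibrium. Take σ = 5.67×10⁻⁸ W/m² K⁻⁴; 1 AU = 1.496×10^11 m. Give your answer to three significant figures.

d = 10.7 × 1.496×10^11 m = 1.601×10^12 m.
Flux at the orbit: S = L/(4πd²) = 4.40×10^26/(4π·(1.60×10^12)²) = 13.67 W/m².
Absorbed flux (global mean): S(1−α)/4 = 13.67·0.742/4 = 2.535 W/m².
Radiative balance εσT⁴ = 2.535 gives T = [2.535/(0.6·σ)]^(1/4) = 92.91 K.

92.9 K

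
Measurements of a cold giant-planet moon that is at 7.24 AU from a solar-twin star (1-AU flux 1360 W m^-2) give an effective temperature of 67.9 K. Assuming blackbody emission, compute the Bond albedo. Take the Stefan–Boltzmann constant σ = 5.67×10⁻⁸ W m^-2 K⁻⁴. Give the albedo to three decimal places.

Irradiance scales as 1/d², so S = 1360 W m^-2 × (1/7.24)² = 25.95 W m^-2.
From σT⁴ = S(1−α)/4 we invert for α: 1−α = 4σT⁴/S.
σT⁴ = 1.205 W m^-2, so 4σT⁴ = 4.821 W m^-2.
1−α = 4.821/25.95 = 0.1858, so α = 0.8142.

0.814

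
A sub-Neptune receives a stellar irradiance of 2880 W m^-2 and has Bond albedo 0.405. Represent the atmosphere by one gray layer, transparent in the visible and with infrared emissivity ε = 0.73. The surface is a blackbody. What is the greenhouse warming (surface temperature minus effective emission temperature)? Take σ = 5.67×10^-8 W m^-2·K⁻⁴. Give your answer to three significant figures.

At the top of the atmosphere, σT_e⁴ = S(1−α)/4 = 428.4 W m^-2, giving T_e = 294.8 K.
The surface balance (absorbed SW + ε·downward IR = σT_s⁴) with T_a⁴ = T_s⁴/2 reduces to T_s = T_e·[2/(2−ε)]^¼ = 330.3 K.
T_s − T_e = 330.3 − 294.8 = 35.45 K.

35.4 K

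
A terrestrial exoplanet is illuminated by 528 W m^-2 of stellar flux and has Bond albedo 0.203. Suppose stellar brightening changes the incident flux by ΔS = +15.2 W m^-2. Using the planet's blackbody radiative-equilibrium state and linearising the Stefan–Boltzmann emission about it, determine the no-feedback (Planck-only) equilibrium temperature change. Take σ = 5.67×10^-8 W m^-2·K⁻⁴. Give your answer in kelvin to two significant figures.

Unperturbed T_e = [528.0·(1−0.203)/(4σ)]^¼ = 207.5 K.
ΔF = Δ[S(1−α)]/4 = (1−0.203)·+15.2/4 = 3.029 W m^-2.
Linearising σT⁴ gives d(σT⁴)/dT = 4σT_e³ = 2.028 W m^-2 per K.
So ΔT₀ = 3.029/2.028 = 1.49 K.

1.5 K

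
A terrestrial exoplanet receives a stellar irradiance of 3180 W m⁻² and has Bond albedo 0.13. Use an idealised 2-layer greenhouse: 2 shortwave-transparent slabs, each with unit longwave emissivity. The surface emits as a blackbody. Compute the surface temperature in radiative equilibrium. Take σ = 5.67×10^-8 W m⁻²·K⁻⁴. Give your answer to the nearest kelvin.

Top-of-atmosphere balance: σT_e⁴ = S(1−α)/4 = 691.6 W m⁻² → T_e = 332.3 K.
With N = 2 opaque layers, T_s = (N+1)^(1/4)·T_e = 3^(1/4)·332.3 = 437.4 K.

437 K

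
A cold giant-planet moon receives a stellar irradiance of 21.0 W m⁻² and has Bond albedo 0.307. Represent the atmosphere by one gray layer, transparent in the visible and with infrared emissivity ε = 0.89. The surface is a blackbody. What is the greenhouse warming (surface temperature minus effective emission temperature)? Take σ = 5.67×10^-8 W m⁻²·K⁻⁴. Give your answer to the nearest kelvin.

14 kelvin

At the top of the atmosphere, σT_e⁴ = S(1−α)/4 = 3.638 W m⁻², giving T_e = 89.50 K.
The surface balance (absorbed SW + ε·downward IR = σT_s⁴) with T_a⁴ = T_s⁴/2 reduces to T_s = T_e·[2/(2−ε)]^¼ = 103.7 K.
Greenhouse warming: T_s − T_e = 14.19 K.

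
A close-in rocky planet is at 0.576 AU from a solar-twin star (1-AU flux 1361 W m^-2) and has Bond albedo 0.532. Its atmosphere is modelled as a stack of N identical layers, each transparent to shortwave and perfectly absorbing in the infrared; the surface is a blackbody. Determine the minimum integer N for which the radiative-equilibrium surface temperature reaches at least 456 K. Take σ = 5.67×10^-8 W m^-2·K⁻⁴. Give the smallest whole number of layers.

5

Irradiance scales as 1/d², so S = 1361 W m^-2 × (1/0.576)² = 4102 W m^-2.
The effective emission temperature is T_e = [S(1−α)/(4σ)]^¼ = 303.3 K.
Need (N+1)T_e⁴ ≥ T_s⁴, i.e. N+1 ≥ (456/303.3)⁴ = 5.108.
Rounding up, N = 5.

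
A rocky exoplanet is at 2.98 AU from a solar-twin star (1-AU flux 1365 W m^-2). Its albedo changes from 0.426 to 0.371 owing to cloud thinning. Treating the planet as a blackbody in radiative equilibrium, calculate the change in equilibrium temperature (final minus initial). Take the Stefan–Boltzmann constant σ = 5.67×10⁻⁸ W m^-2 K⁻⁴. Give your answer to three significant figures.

3.25 K

Irradiance scales as 1/d², so S = 1365 W m^-2 × (1/2.98)² = 153.7 W m^-2.
Before: T₁ = [153.7·0.574/(4σ)]^(1/4) = 140.4 K.
After:  T₂ = [153.7·0.629/(4σ)]^(1/4) = 143.7 K.
ΔT = T₂ − T₁ = 3.250 K.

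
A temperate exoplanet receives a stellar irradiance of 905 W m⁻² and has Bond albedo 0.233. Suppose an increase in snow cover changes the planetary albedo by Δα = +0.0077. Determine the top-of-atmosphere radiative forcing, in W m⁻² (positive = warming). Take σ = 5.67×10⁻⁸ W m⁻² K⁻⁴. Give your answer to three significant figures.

The change in absorbed flux is Δ[S(1−α)/4] = −SΔα/4 = -1.742 W m⁻².

-1.74 W m⁻²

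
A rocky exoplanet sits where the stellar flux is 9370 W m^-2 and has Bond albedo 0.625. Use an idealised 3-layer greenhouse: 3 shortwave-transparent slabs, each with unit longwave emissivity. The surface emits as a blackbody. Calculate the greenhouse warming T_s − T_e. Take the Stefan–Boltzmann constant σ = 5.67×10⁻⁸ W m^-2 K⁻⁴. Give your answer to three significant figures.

146 K

OLR = S(1−α)/4 = 878.4 W m^-2; the top layer radiates at T_e = 352.8 K.
Surface: T_s = (4)^¼·T_e = 498.9 K.
Warming: T_s − T_e = 146.1 K.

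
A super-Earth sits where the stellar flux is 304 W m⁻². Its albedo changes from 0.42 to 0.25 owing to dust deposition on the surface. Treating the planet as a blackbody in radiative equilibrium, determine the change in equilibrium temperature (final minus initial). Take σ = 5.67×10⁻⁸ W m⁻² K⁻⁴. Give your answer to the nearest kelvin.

11 kelvin

Initial: T₁ = [S(1−0.42)/(4σ)]^(1/4) = 167.0 K.
With α = 0.25, T₂ = 178.1 K.
ΔT = T₂ − T₁ = 11.08 K.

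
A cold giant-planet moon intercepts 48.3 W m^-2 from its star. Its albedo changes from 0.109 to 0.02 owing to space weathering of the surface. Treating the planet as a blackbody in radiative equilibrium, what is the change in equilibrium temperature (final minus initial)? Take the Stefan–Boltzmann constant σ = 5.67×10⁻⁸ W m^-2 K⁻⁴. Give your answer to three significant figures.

Before: T₁ = [48.30·0.891/(4σ)]^(1/4) = 117.4 K.
With α = 0.02, T₂ = 120.2 K.
Change: 120.2 − 117.4 = 2.827 K.

2.83 kelvin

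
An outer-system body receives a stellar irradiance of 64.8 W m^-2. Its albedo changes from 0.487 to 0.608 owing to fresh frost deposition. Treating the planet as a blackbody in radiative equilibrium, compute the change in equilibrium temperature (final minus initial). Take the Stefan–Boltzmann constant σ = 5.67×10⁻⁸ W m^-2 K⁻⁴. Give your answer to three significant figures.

Initial: T₁ = [S(1−0.487)/(4σ)]^(1/4) = 110.0 K.
With α = 0.608, T₂ = 102.9 K.
ΔT = T₂ − T₁ = -7.157 K.

-7.16 K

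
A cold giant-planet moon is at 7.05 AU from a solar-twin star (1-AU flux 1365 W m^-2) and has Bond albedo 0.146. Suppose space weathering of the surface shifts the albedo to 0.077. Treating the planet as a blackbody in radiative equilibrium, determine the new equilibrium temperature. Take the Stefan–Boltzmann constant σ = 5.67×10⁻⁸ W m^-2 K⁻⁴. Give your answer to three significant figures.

103 K

By the inverse-square law, S = 1365/7.05² = 27.46 W m^-2.
With the new albedo, S(1−α₂)/4 = 6.337 W m^-2, so T₂ = 102.8 K.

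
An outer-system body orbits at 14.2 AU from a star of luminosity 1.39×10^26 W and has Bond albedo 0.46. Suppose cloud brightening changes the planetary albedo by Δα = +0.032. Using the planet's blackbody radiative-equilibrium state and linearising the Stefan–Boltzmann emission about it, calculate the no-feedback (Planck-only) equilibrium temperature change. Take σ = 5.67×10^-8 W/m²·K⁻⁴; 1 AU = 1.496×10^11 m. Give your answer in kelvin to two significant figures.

-0.73 kelvin

Orbital distance: d = 14.2 AU = 2.124×10^12 m.
Spreading L over a sphere of radius d: S = 1.39×10^26/(4π·2.12×10^12²) = 2.451 W/m².
Unperturbed T_e = [2.451·(1−0.46)/(4σ)]^¼ = 49.15 K.
ΔF = −(S/4)Δα = −(2.451/4)×(+0.032) = -0.01961 W/m².
Planck response: λ_P = 4σT_e³ = 4·5.67×10⁻⁸·(49.15)³ = 0.02693 W/m²/K.
ΔT₀ = ΔF/λ_P = -0.01961/0.02693 = -0.728 K.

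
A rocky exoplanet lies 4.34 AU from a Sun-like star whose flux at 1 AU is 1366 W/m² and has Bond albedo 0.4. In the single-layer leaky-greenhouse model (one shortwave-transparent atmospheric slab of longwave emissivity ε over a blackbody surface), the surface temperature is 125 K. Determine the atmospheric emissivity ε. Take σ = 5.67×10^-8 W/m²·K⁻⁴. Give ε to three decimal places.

By the inverse-square law, S = 1366/4.34² = 72.52 W/m².
Effective temperature: T_e = [S(1−α)/(4σ)]^(1/4) = 117.7 K.
Since (2−ε)/2 = (T_e/T_s)⁴ = 0.7858, ε = 0.4283.

0.428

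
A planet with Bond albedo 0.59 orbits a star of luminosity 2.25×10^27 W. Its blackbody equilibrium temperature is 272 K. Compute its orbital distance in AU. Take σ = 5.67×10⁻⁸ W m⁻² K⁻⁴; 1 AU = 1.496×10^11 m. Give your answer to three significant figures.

The flux needed for this T is 4σT⁴/(1−0.59) = 3028 W m⁻².
S = L/(4πd²) → d = √(L/4πS) = √(2.25×10^27/(4π·3028)) = 2.432×10^11 m = 1.626 AU.

1.63 AU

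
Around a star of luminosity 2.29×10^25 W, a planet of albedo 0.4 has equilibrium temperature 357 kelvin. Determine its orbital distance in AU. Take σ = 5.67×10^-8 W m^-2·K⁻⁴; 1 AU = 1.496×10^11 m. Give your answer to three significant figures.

0.115 AU

Energy balance gives S = 4σT⁴/(1−α) = 6140 W m^-2.
From L = 4πd²S, d = √(2.29×10^25/(4π·6140)) = 1.723×10^10 m = 0.1152 AU.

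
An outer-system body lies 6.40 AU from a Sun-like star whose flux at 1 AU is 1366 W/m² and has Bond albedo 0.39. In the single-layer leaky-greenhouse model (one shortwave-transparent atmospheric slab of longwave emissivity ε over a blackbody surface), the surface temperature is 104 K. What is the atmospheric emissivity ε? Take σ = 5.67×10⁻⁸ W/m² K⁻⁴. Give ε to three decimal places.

0.467

Flux at the orbit: S = 1366/(6.40)² = 33.35 W/m².
First, T_e = [33.35·(1−0.39)/(4σ)]^(1/4) = 97.32 K.
Since (2−ε)/2 = (T_e/T_s)⁴ = 0.7667, ε = 0.4665.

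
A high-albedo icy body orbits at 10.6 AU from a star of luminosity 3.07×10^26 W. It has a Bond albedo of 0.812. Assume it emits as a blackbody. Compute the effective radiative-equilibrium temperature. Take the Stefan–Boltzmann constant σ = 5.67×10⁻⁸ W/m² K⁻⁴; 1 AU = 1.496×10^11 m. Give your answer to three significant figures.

d = 10.6 × 1.496×10^11 m = 1.586×10^12 m.
Flux at the orbit: S = L/(4πd²) = 3.07×10^26/(4π·(1.59×10^12)²) = 9.715 W/m².
The planet absorbs (1−α)S over its disc πR² and re-emits over 4πR², so the mean absorbed flux is (1−0.812)·9.715/4 = 0.4566 W/m².
Balancing against σT⁴: T = (0.4566/5.67×10⁻⁸)^(1/4) = 53.27 K.

53.3 kelvin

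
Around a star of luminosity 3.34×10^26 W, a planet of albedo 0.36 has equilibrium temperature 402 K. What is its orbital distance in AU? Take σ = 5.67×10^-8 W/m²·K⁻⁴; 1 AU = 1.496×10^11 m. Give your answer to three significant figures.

Required flux: S = 4σT⁴/(1−α) = 9255 W/m².
Then d = [L/(4πS)]^(1/2) = 5.359×10^10 m, i.e. 0.3582 AU.

0.358 AU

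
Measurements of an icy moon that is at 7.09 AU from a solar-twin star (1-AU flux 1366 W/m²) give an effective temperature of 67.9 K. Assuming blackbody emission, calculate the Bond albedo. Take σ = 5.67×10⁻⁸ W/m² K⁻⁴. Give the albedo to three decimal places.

Irradiance scales as 1/d², so S = 1366 W/m² × (1/7.09)² = 27.17 W/m².
From σT⁴ = S(1−α)/4 we invert for α: 1−α = 4σT⁴/S.
σT⁴ = 1.205 W/m², so 4σT⁴ = 4.821 W/m².
1−α = 4.821/27.17 = 0.1774, so α = 0.8226.

0.823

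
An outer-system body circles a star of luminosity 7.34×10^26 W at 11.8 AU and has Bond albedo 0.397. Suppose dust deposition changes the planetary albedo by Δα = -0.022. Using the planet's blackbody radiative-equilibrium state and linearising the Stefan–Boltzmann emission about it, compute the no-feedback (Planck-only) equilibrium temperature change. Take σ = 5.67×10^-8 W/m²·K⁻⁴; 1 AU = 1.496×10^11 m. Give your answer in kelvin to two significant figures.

0.77 kelvin

d = 11.8 × 1.496×10^11 m = 1.765×10^12 m.
Spreading L over a sphere of radius d: S = 7.34×10^26/(4π·1.77×10^12²) = 18.74 W/m².
Unperturbed T_e = [18.74·(1−0.397)/(4σ)]^¼ = 84.02 K.
ΔF = −(S/4)Δα = −(18.74/4)×(-0.022) = 0.1031 W/m².
Linearising σT⁴ gives d(σT⁴)/dT = 4σT_e³ = 0.1345 W/m² per K.
ΔT₀ = ΔF/λ_P = 0.1031/0.1345 = 0.766 K.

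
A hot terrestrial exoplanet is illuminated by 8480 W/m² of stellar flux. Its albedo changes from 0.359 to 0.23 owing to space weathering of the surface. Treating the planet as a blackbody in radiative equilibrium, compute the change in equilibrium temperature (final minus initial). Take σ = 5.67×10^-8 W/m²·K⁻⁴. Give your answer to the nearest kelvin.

18 K

Before: T₁ = [8480·0.641/(4σ)]^(1/4) = 393.5 K.
With α = 0.23, T₂ = 411.9 K.
ΔT = T₂ − T₁ = 18.46 K.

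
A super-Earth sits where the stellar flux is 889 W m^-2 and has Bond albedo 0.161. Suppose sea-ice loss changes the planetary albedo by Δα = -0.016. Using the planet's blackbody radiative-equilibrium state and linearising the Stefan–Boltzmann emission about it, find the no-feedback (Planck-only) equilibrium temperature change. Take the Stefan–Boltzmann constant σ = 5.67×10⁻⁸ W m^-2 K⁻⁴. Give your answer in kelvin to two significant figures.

Unperturbed T_e = [889.0·(1−0.161)/(4σ)]^¼ = 239.5 K.
TOA radiative forcing: ΔF = −S·Δα/4 = −889.0·(-0.016)/4 = 3.556 W m^-2.
The Planck feedback parameter is 4σT_e³ = 3.115 W m^-2/K.
ΔT₀ = ΔF/λ_P = 3.556/3.115 = 1.14 K.

1.1 kelvin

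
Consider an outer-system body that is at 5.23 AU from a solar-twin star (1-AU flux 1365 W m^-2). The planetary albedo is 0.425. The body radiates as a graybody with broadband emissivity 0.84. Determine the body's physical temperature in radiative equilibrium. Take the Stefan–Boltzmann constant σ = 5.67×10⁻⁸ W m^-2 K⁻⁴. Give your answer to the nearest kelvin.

111 kelvin

By the inverse-square law, S = 1365/5.23² = 49.90 W m^-2.
Averaging over the sphere, the absorbed flux is S(1−α)/4 = 7.174 W m^-2.
Equating to εσT⁴ with ε = 0.84: T = (7.174/0.84σ)^(1/4) = 110.8 K.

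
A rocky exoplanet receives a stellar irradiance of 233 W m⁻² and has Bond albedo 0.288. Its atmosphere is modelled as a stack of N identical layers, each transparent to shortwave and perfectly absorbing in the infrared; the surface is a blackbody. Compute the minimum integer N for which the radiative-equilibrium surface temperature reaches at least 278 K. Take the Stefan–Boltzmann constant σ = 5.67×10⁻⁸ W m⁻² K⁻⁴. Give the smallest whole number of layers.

The effective emission temperature is T_e = [S(1−α)/(4σ)]^¼ = 164.5 K.
Need (N+1)T_e⁴ ≥ T_s⁴, i.e. N+1 ≥ (278/164.5)⁴ = 8.166.
The minimum whole number is N = 8.

8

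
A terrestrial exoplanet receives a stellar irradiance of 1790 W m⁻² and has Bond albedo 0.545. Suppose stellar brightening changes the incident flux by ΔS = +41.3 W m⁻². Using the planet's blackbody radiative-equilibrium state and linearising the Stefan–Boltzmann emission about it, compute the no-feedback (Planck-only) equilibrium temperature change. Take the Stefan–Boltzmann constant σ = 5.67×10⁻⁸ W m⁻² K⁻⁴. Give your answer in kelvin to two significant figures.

1.4 K

Reference equilibrium: T_e = [S(1−α)/(4σ)]^(1/4) = 244.8 K.
ΔF = Δ[S(1−α)]/4 = (1−0.545)·+41.3/4 = 4.698 W m⁻².
The Planck feedback parameter is 4σT_e³ = 3.327 W m⁻²/K.
Hence the no-feedback warming is ΔF/(4σT_e³) = 1.41 K.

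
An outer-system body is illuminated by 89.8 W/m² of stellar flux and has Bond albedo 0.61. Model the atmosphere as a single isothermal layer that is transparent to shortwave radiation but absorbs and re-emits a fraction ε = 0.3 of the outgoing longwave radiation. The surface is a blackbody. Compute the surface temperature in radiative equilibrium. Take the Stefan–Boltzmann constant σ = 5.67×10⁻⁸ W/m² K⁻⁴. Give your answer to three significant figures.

Effective emission temperature (TOA balance): σT_e⁴ = S(1−α)/4 = 8.755 W/m² → T_e = 111.5 K.
The surface balance (absorbed SW + ε·downward IR = σT_s⁴) with T_a⁴ = T_s⁴/2 reduces to T_s = T_e·[2/(2−ε)]^¼ = 116.1 K.

116 K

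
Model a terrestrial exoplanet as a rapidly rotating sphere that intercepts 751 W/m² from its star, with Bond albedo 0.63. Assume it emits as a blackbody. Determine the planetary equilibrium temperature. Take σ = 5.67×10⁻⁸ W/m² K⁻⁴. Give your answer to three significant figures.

Absorbed flux (global mean): S(1−α)/4 = 751.0·0.37/4 = 69.47 W/m².
In equilibrium σT⁴ equals this, so T = 187.1 K.

187 K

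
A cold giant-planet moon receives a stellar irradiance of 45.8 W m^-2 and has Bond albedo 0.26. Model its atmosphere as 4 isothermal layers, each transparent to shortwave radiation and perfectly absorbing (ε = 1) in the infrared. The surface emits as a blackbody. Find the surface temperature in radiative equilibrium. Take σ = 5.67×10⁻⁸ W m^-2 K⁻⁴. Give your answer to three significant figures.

The effective emission temperature is T_e = [S(1−α)/(4σ)]^¼ = 110.6 K.
Layer-by-layer balance gives σT_s⁴ = (N+1)σT_e⁴, so T_s = 5^¼·110.6 = 165.3 K.

165 K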